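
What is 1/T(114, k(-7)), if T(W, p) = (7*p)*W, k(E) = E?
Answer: -1/5586 ≈ -0.00017902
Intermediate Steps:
T(W, p) = 7*W*p
1/T(114, k(-7)) = 1/(7*114*(-7)) = 1/(-5586) = -1/5586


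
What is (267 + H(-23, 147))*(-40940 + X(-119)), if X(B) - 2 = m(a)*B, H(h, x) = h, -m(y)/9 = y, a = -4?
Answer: -11034168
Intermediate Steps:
m(y) = -9*y
X(B) = 2 + 36*B (X(B) = 2 + (-9*(-4))*B = 2 + 36*B)
(267 + H(-23, 147))*(-40940 + X(-119)) = (267 - 23)*(-40940 + (2 + 36*(-119))) = 244*(-40940 + (2 - 4284)) = 244*(-40940 - 4282) = 244*(-45222) = -11034168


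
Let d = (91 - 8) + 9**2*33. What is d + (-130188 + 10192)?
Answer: -117240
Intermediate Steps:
d = 2756 (d = 83 + 81*33 = 83 + 2673 = 2756)
d + (-130188 + 10192) = 2756 + (-130188 + 10192) = 2756 - 119996 = -117240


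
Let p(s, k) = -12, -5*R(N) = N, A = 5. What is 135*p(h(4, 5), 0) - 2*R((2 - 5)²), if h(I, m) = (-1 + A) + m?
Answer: -8082/5 ≈ -1616.4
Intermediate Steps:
R(N) = -N/5
h(I, m) = 4 + m (h(I, m) = (-1 + 5) + m = 4 + m)
135*p(h(4, 5), 0) - 2*R((2 - 5)²) = 135*(-12) - (-2)*(2 - 5)²/5 = -1620 - (-2)*(-3)²/5 = -1620 - (-2)*9/5 = -1620 - 2*(-9/5) = -1620 + 18/5 = -8082/5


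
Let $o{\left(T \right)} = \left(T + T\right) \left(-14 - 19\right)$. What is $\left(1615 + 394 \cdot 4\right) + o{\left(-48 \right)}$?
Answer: $6359$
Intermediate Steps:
$o{\left(T \right)} = - 66 T$ ($o{\left(T \right)} = 2 T \left(-33\right) = - 66 T$)
$\left(1615 + 394 \cdot 4\right) + o{\left(-48 \right)} = \left(1615 + 394 \cdot 4\right) - -3168 = \left(1615 + 1576\right) + 3168 = 3191 + 3168 = 6359$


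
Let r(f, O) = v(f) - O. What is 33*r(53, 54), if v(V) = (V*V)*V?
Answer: 4911159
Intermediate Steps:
v(V) = V³ (v(V) = V²*V = V³)
r(f, O) = f³ - O
33*r(53, 54) = 33*(53³ - 1*54) = 33*(148877 - 54) = 33*148823 = 4911159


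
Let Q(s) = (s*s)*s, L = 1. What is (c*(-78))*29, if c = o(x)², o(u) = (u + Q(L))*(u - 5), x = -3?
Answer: -579072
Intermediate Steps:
Q(s) = s³ (Q(s) = s²*s = s³)
o(u) = (1 + u)*(-5 + u) (o(u) = (u + 1³)*(u - 5) = (u + 1)*(-5 + u) = (1 + u)*(-5 + u))
c = 256 (c = (-5 + (-3)² - 4*(-3))² = (-5 + 9 + 12)² = 16² = 256)
(c*(-78))*29 = (256*(-78))*29 = -19968*29 = -579072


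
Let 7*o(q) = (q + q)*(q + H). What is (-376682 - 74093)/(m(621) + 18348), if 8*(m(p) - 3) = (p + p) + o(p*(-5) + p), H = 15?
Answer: -12621700/6651171 ≈ -1.8977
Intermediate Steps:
o(q) = 2*q*(15 + q)/7 (o(q) = ((q + q)*(q + 15))/7 = ((2*q)*(15 + q))/7 = (2*q*(15 + q))/7 = 2*q*(15 + q)/7)
m(p) = 3 + p/4 - p*(15 - 4*p)/7 (m(p) = 3 + ((p + p) + 2*(p*(-5) + p)*(15 + (p*(-5) + p))/7)/8 = 3 + (2*p + 2*(-5*p + p)*(15 + (-5*p + p))/7)/8 = 3 + (2*p + 2*(-4*p)*(15 - 4*p)/7)/8 = 3 + (2*p - 8*p*(15 - 4*p)/7)/8 = 3 + (p/4 - p*(15 - 4*p)/7) = 3 + p/4 - p*(15 - 4*p)/7)
(-376682 - 74093)/(m(621) + 18348) = (-376682 - 74093)/((3 - 53/28*621 + (4/7)*621²) + 18348) = -450775/((3 - 32913/28 + (4/7)*385641) + 18348) = -450775/((3 - 32913/28 + 1542564/7) + 18348) = -450775/(6137427/28 + 18348) = -450775/6651171/28 = -450775*28/6651171 = -12621700/6651171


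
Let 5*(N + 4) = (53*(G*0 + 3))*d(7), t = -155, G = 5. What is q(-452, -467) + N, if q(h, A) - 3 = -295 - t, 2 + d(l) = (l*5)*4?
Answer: 21237/5 ≈ 4247.4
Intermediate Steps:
d(l) = -2 + 20*l (d(l) = -2 + (l*5)*4 = -2 + (5*l)*4 = -2 + 20*l)
q(h, A) = -137 (q(h, A) = 3 + (-295 - 1*(-155)) = 3 + (-295 + 155) = 3 - 140 = -137)
N = 21922/5 (N = -4 + ((53*(5*0 + 3))*(-2 + 20*7))/5 = -4 + ((53*(0 + 3))*(-2 + 140))/5 = -4 + ((53*3)*138)/5 = -4 + (159*138)/5 = -4 + (⅕)*21942 = -4 + 21942/5 = 21922/5 ≈ 4384.4)
q(-452, -467) + N = -137 + 21922/5 = 21237/5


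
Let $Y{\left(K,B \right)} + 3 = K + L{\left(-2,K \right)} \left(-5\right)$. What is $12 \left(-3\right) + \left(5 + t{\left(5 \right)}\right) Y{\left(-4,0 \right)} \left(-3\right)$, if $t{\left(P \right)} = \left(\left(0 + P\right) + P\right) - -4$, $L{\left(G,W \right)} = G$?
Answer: $-207$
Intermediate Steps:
$Y{\left(K,B \right)} = 7 + K$ ($Y{\left(K,B \right)} = -3 + \left(K - -10\right) = -3 + \left(K + 10\right) = -3 + \left(10 + K\right) = 7 + K$)
$t{\left(P \right)} = 4 + 2 P$ ($t{\left(P \right)} = \left(P + P\right) + 4 = 2 P + 4 = 4 + 2 P$)
$12 \left(-3\right) + \left(5 + t{\left(5 \right)}\right) Y{\left(-4,0 \right)} \left(-3\right) = 12 \left(-3\right) + \left(5 + \left(4 + 2 \cdot 5\right)\right) \left(7 - 4\right) \left(-3\right) = -36 + \left(5 + \left(4 + 10\right)\right) 3 \left(-3\right) = -36 + \left(5 + 14\right) 3 \left(-3\right) = -36 + 19 \cdot 3 \left(-3\right) = -36 + 57 \left(-3\right) = -36 - 171 = -207$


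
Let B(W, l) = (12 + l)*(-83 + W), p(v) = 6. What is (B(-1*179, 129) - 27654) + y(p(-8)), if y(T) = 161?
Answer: -64435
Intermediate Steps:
B(W, l) = (-83 + W)*(12 + l)
(B(-1*179, 129) - 27654) + y(p(-8)) = ((-996 - 83*129 + 12*(-1*179) - 1*179*129) - 27654) + 161 = ((-996 - 10707 + 12*(-179) - 179*129) - 27654) + 161 = ((-996 - 10707 - 2148 - 23091) - 27654) + 161 = (-36942 - 27654) + 161 = -64596 + 161 = -64435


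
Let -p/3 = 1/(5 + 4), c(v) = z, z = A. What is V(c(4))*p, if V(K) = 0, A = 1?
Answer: 0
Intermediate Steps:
z = 1
c(v) = 1
p = -⅓ (p = -3/(5 + 4) = -3/9 = -3*⅑ = -⅓ ≈ -0.33333)
V(c(4))*p = 0*(-⅓) = 0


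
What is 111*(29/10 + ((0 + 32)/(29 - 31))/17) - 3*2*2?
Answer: 34923/170 ≈ 205.43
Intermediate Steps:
111*(29/10 + ((0 + 32)/(29 - 31))/17) - 3*2*2 = 111*(29*(⅒) + (32/(-2))*(1/17)) - 6*2 = 111*(29/10 + (32*(-½))*(1/17)) - 12 = 111*(29/10 - 16*1/17) - 12 = 111*(29/10 - 16/17) - 12 = 111*(333/170) - 12 = 36963/170 - 12 = 34923/170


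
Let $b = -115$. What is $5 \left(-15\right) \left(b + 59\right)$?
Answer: $4200$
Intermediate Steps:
$5 \left(-15\right) \left(b + 59\right) = 5 \left(-15\right) \left(-115 + 59\right) = \left(-75\right) \left(-56\right) = 4200$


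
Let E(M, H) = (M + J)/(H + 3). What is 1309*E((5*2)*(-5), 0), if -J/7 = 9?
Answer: -147917/3 ≈ -49306.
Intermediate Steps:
J = -63 (J = -7*9 = -63)
E(M, H) = (-63 + M)/(3 + H) (E(M, H) = (M - 63)/(H + 3) = (-63 + M)/(3 + H))
1309*E((5*2)*(-5), 0) = 1309*((-63 + (5*2)*(-5))/(3 + 0)) = 1309*((-63 + 10*(-5))/3) = 1309*((-63 - 50)/3) = 1309*((⅓)*(-113)) = 1309*(-113/3) = -147917/3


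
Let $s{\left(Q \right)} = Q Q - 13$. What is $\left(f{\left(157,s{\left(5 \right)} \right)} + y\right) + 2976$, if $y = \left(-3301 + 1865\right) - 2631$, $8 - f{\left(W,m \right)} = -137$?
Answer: $-946$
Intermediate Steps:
$s{\left(Q \right)} = -13 + Q^{2}$ ($s{\left(Q \right)} = Q^{2} - 13 = -13 + Q^{2}$)
$f{\left(W,m \right)} = 145$ ($f{\left(W,m \right)} = 8 - -137 = 8 + 137 = 145$)
$y = -4067$ ($y = -1436 - 2631 = -4067$)
$\left(f{\left(157,s{\left(5 \right)} \right)} + y\right) + 2976 = \left(145 - 4067\right) + 2976 = -3922 + 2976 = -946$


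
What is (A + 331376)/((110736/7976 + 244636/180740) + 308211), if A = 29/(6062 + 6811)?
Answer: 27453152872575895/25535289070386732 ≈ 1.0751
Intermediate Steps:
A = 29/12873 ≈ 0.0022528
(A + 331376)/((110736/7976 + 244636/180740) + 308211) = (29/12873 + 331376)/((110736/7976 + 244636/180740) + 308211) = 4265803277/(12873*((110736*(1/7976) + 244636*(1/180740)) + 308211)) = 4265803277/(12873*((13842/997 + 8737/6455) + 308211)) = 4265803277/(12873*(98060899/6435635 + 308211)) = 4265803277/(12873*(1983631559884/6435635)) = (4265803277/12873)*(6435635/1983631559884) = 27453152872575895/25535289070386732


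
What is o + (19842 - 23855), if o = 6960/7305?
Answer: -1953867/487 ≈ -4012.0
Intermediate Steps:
o = 464/487 (o = 6960*(1/7305) = 464/487 ≈ 0.95277)
o + (19842 - 23855) = 464/487 + (19842 - 23855) = 464/487 - 4013 = -1953867/487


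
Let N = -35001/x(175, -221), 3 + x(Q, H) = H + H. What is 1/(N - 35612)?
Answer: -445/15812339 ≈ -2.8143e-5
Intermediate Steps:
x(Q, H) = -3 + 2*H (x(Q, H) = -3 + (H + H) = -3 + 2*H)
N = 35001/445 (N = -35001/(-3 + 2*(-221)) = -35001/(-3 - 442) = -35001/(-445) = -35001*(-1/445) = 35001/445 ≈ 78.654)
1/(N - 35612) = 1/(35001/445 - 35612) = 1/(-15812339/445) = -445/15812339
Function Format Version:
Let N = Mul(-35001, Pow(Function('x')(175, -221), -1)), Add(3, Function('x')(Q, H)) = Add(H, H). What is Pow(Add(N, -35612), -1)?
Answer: Rational(-445, 15812339) ≈ -2.8143e-5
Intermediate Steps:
Function('x')(Q, H) = Add(-3, Mul(2, H)) (Function('x')(Q, H) = Add(-3, Add(H, H)) = Add(-3, Mul(2, H)))
N = Rational(35001, 445) (N = Mul(-35001, Pow(Add(-3, Mul(2, -221)), -1)) = Mul(-35001, Pow(Add(-3, -442), -1)) = Mul(-35001, Pow(-445, -1)) = Mul(-35001, Rational(-1, 445)) = Rational(35001, 445) ≈ 78.654)
Pow(Add(N, -35612), -1) = Pow(Add(Rational(35001, 445), -35612), -1) = Pow(Rational(-15812339, 445), -1) = Rational(-445, 15812339)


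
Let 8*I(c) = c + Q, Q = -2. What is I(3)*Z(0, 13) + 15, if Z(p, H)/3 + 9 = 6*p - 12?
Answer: 57/8 ≈ 7.1250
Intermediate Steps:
I(c) = -¼ + c/8 (I(c) = (c - 2)/8 = (-2 + c)/8 = -¼ + c/8)
Z(p, H) = -63 + 18*p (Z(p, H) = -27 + 3*(6*p - 12) = -27 + 3*(-12 + 6*p) = -27 + (-36 + 18*p) = -63 + 18*p)
I(3)*Z(0, 13) + 15 = (-¼ + (⅛)*3)*(-63 + 18*0) + 15 = (-¼ + 3/8)*(-63 + 0) + 15 = (⅛)*(-63) + 15 = -63/8 + 15 = 57/8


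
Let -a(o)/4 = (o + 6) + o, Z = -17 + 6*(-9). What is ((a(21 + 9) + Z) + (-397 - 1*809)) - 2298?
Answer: -3839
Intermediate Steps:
Z = -71 (Z = -17 - 54 = -71)
a(o) = -24 - 8*o (a(o) = -4*((o + 6) + o) = -4*((6 + o) + o) = -4*(6 + 2*o) = -24 - 8*o)
((a(21 + 9) + Z) + (-397 - 1*809)) - 2298 = (((-24 - 8*(21 + 9)) - 71) + (-397 - 1*809)) - 2298 = (((-24 - 8*30) - 71) + (-397 - 809)) - 2298 = (((-24 - 240) - 71) - 1206) - 2298 = ((-264 - 71) - 1206) - 2298 = (-335 - 1206) - 2298 = -1541 - 2298 = -3839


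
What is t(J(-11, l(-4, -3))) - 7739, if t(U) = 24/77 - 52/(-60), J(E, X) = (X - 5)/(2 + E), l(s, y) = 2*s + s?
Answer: -8937184/1155 ≈ -7737.8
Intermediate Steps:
l(s, y) = 3*s
J(E, X) = (-5 + X)/(2 + E)
t(U) = 1361/1155 (t(U) = 24*(1/77) - 52*(-1/60) = 24/77 + 13/15 = 1361/1155)
t(J(-11, l(-4, -3))) - 7739 = 1361/1155 - 7739 = -8937184/1155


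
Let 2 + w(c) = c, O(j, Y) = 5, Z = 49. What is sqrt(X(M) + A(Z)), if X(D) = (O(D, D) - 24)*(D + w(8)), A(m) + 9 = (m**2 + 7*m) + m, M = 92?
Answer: sqrt(922) ≈ 30.364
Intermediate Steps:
A(m) = -9 + m**2 + 8*m (A(m) = -9 + ((m**2 + 7*m) + m) = -9 + (m**2 + 8*m) = -9 + m**2 + 8*m)
w(c) = -2 + c
X(D) = -114 - 19*D (X(D) = (5 - 24)*(D + (-2 + 8)) = -19*(D + 6) = -19*(6 + D) = -114 - 19*D)
sqrt(X(M) + A(Z)) = sqrt((-114 - 19*92) + (-9 + 49**2 + 8*49)) = sqrt((-114 - 1748) + (-9 + 2401 + 392)) = sqrt(-1862 + 2784) = sqrt(922)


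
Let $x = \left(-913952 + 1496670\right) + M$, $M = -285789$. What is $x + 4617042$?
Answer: $4913971$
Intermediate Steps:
$x = 296929$ ($x = \left(-913952 + 1496670\right) - 285789 = 582718 - 285789 = 296929$)
$x + 4617042 = 296929 + 4617042 = 4913971$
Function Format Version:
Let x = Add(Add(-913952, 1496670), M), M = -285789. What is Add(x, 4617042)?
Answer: 4913971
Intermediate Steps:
x = 296929 (x = Add(Add(-913952, 1496670), -285789) = Add(582718, -285789) = 296929)
Add(x, 4617042) = Add(296929, 4617042) = 4913971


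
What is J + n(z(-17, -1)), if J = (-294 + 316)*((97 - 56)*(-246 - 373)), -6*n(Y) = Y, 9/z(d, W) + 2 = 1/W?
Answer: -1116675/2 ≈ -5.5834e+5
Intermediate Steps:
z(d, W) = 9/(-2 + 1/W)
n(Y) = -Y/6
J = -558338 (J = 22*(41*(-619)) = 22*(-25379) = -558338)
J + n(z(-17, -1)) = -558338 - (-3)*(-1)/(2*(-1 + 2*(-1))) = -558338 - (-3)*(-1)/(2*(-1 - 2)) = -558338 - (-3)*(-1)/(2*(-3)) = -558338 - (-3)*(-1)*(-1)/(2*3) = -558338 - 1/6*(-3) = -558338 + 1/2 = -1116675/2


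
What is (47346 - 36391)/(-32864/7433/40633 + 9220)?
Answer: 3308684849995/2784671287716 ≈ 1.1882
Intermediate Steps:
(47346 - 36391)/(-32864/7433/40633 + 9220) = 10955/(-32864*1/7433*(1/40633) + 9220) = 10955/(-32864/7433*1/40633 + 9220) = 10955/(-32864/302025089 + 9220) = 10955/(2784671287716/302025089) = 10955*(302025089/2784671287716) = 3308684849995/2784671287716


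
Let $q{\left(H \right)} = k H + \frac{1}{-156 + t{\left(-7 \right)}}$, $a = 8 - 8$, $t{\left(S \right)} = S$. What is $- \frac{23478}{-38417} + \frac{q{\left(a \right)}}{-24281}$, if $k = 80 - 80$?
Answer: $\frac{92921337251}{152046917851} \approx 0.61114$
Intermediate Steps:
$k = 0$
$a = 0$ ($a = 8 - 8 = 0$)
$q{\left(H \right)} = - \frac{1}{163}$ ($q{\left(H \right)} = 0 H + \frac{1}{-156 - 7} = 0 + \frac{1}{-163} = 0 - \frac{1}{163} = - \frac{1}{163}$)
$- \frac{23478}{-38417} + \frac{q{\left(a \right)}}{-24281} = - \frac{23478}{-38417} - \frac{1}{163 \left(-24281\right)} = \left(-23478\right) \left(- \frac{1}{38417}\right) - - \frac{1}{3957803} = \frac{23478}{38417} + \frac{1}{3957803} = \frac{92921337251}{152046917851}$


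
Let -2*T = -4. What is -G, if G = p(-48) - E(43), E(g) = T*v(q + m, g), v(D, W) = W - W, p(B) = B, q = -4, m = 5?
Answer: 48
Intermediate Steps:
v(D, W) = 0
T = 2 (T = -½*(-4) = 2)
E(g) = 0 (E(g) = 2*0 = 0)
G = -48 (G = -48 - 1*0 = -48 + 0 = -48)
-G = -1*(-48) = 48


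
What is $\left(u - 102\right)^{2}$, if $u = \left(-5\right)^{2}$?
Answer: $5929$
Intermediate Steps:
$u = 25$
$\left(u - 102\right)^{2} = \left(25 - 102\right)^{2} = \left(-77\right)^{2} = 5929$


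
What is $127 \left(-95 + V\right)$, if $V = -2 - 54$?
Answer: $-19177$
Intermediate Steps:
$V = -56$ ($V = -2 - 54 = -56$)
$127 \left(-95 + V\right) = 127 \left(-95 - 56\right) = 127 \left(-151\right) = -19177$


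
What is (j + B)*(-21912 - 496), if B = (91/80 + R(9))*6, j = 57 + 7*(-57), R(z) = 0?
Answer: 37553007/5 ≈ 7.5106e+6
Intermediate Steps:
j = -342 (j = 57 - 399 = -342)
B = 273/40 (B = (91/80 + 0)*6 = (91/80)*6 = 273/40 ≈ 6.8250)
(j + B)*(-21912 - 496) = (-342 + 273/40)*(-21912 - 496) = -13407/40*(-22408) = 37553007/5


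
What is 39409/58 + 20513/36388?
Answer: 717602223/1055252 ≈ 680.03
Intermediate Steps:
39409/58 + 20513/36388 = 717602223/1055252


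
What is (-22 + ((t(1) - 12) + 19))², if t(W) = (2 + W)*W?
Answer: 144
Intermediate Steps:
t(W) = W*(2 + W)
(-22 + ((t(1) - 12) + 19))² = (-22 + ((1*(2 + 1) - 12) + 19))² = (-22 + ((1*3 - 12) + 19))² = (-22 + ((3 - 12) + 19))² = (-22 + (-9 + 19))² = (-22 + 10)² = (-12)² = 144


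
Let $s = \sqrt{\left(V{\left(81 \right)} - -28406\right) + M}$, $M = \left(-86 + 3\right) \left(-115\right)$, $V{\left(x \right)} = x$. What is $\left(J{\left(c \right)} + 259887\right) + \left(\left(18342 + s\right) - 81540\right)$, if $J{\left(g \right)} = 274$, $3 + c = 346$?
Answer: $196963 + 4 \sqrt{2377} \approx 1.9716 \cdot 10^{5}$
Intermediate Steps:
$c = 343$ ($c = -3 + 346 = 343$)
$M = 9545$ ($M = \left(-83\right) \left(-115\right) = 9545$)
$s = 4 \sqrt{2377}$ ($s = \sqrt{\left(81 - -28406\right) + 9545} = \sqrt{\left(81 + 28406\right) + 9545} = \sqrt{28487 + 9545} = \sqrt{38032} = 4 \sqrt{2377} \approx 195.02$)
$\left(J{\left(c \right)} + 259887\right) + \left(\left(18342 + s\right) - 81540\right) = \left(274 + 259887\right) - \left(63198 - 4 \sqrt{2377}\right) = 260161 - \left(63198 - 4 \sqrt{2377}\right) = 196963 + 4 \sqrt{2377}$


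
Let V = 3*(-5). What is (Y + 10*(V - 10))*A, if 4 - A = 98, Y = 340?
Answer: -8460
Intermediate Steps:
V = -15
A = -94 (A = 4 - 1*98 = 4 - 98 = -94)
(Y + 10*(V - 10))*A = (340 + 10*(-15 - 10))*(-94) = (340 + 10*(-25))*(-94) = (340 - 250)*(-94) = 90*(-94) = -8460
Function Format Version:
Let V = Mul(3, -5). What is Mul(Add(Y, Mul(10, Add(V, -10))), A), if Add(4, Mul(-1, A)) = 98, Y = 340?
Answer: -8460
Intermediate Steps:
V = -15
A = -94 (A = Add(4, Mul(-1, 98)) = Add(4, -98) = -94)
Mul(Add(Y, Mul(10, Add(V, -10))), A) = Mul(Add(340, Mul(10, Add(-15, -10))), -94) = Mul(Add(340, Mul(10, -25)), -94) = Mul(Add(340, -250), -94) = Mul(90, -94) = -8460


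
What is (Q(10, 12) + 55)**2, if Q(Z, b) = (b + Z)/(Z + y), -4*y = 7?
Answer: 29929/9 ≈ 3325.4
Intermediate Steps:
y = -7/4 (y = -1/4*7 = -7/4 ≈ -1.7500)
Q(Z, b) = (Z + b)/(-7/4 + Z) (Q(Z, b) = (b + Z)/(Z - 7/4) = (Z + b)/(-7/4 + Z))
(Q(10, 12) + 55)**2 = (4*(10 + 12)/(-7 + 4*10) + 55)**2 = (4*22/(-7 + 40) + 55)**2 = (4*22/33 + 55)**2 = (4*(1/33)*22 + 55)**2 = (8/3 + 55)**2 = (173/3)**2 = 29929/9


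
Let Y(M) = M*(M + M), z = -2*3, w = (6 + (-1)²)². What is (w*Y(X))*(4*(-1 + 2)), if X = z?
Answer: 14112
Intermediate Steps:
w = 49 (w = (6 + 1)² = 7² = 49)
z = -6
X = -6
Y(M) = 2*M² (Y(M) = M*(2*M) = 2*M²)
(w*Y(X))*(4*(-1 + 2)) = (49*(2*(-6)²))*(4*(-1 + 2)) = (49*(2*36))*(4*1) = (49*72)*4 = 3528*4 = 14112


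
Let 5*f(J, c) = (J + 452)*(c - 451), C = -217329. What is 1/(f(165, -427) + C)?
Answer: -5/1628371 ≈ -3.0706e-6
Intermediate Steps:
f(J, c) = (-451 + c)*(452 + J)/5 (f(J, c) = ((J + 452)*(c - 451))/5 = ((452 + J)*(-451 + c))/5 = ((-451 + c)*(452 + J))/5 = (-451 + c)*(452 + J)/5)
1/(f(165, -427) + C) = 1/((-203852/5 - 451/5*165 + (452/5)*(-427) + (1/5)*165*(-427)) - 217329) = 1/((-203852/5 - 14883 - 193004/5 - 14091) - 217329) = 1/(-541726/5 - 217329) = 1/(-1628371/5) = -5/1628371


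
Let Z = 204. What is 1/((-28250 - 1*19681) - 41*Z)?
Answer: -1/56295 ≈ -1.7764e-5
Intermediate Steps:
1/((-28250 - 1*19681) - 41*Z) = 1/((-28250 - 1*19681) - 41*204) = 1/((-28250 - 19681) - 8364) = 1/(-47931 - 8364) = 1/(-56295) = -1/56295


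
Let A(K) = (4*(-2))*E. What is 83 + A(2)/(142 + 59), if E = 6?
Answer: 5545/67 ≈ 82.761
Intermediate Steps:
A(K) = -48 (A(K) = (4*(-2))*6 = -8*6 = -48)
83 + A(2)/(142 + 59) = 83 - 48/(142 + 59) = 83 - 48/201 = 83 - 48*1/201 = 83 - 16/67 = 5545/67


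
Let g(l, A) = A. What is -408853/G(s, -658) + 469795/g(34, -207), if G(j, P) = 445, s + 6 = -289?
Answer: -293691346/92115 ≈ -3188.3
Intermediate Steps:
s = -295 (s = -6 - 289 = -295)
-408853/G(s, -658) + 469795/g(34, -207) = -408853/445 + 469795/(-207) = -408853*1/445 + 469795*(-1/207) = -408853/445 - 469795/207 = -293691346/92115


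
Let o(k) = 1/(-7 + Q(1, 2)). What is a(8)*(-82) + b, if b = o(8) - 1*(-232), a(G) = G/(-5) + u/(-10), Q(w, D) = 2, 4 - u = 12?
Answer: 1487/5 ≈ 297.40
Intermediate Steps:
u = -8 (u = 4 - 1*12 = 4 - 12 = -8)
o(k) = -⅕ (o(k) = 1/(-7 + 2) = 1/(-5) = -⅕)
a(G) = ⅘ - G/5 (a(G) = G/(-5) - 8/(-10) = G*(-⅕) - 8*(-⅒) = -G/5 + ⅘ = ⅘ - G/5)
b = 1159/5 (b = -⅕ - 1*(-232) = -⅕ + 232 = 1159/5 ≈ 231.80)
a(8)*(-82) + b = (⅘ - ⅕*8)*(-82) + 1159/5 = (⅘ - 8/5)*(-82) + 1159/5 = -⅘*(-82) + 1159/5 = 328/5 + 1159/5 = 1487/5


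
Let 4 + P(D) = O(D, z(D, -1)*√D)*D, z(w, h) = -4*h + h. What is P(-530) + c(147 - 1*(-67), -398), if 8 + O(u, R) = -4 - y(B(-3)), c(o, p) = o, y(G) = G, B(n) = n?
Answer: 4980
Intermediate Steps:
z(w, h) = -3*h
O(u, R) = -9 (O(u, R) = -8 + (-4 - 1*(-3)) = -8 + (-4 + 3) = -8 - 1 = -9)
P(D) = -4 - 9*D
P(-530) + c(147 - 1*(-67), -398) = (-4 - 9*(-530)) + (147 - 1*(-67)) = (-4 + 4770) + (147 + 67) = 4766 + 214 = 4980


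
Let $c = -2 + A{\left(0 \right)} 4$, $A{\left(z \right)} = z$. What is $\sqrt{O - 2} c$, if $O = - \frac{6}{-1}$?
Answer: $-4$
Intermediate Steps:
$O = 6$ ($O = \left(-6\right) \left(-1\right) = 6$)
$c = -2$ ($c = -2 + 0 \cdot 4 = -2 + 0 = -2$)
$\sqrt{O - 2} c = \sqrt{6 - 2} \left(-2\right) = \sqrt{4} \left(-2\right) = 2 \left(-2\right) = -4$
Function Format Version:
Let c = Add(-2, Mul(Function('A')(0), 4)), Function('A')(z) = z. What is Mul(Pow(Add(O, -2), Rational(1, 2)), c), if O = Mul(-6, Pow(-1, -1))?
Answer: -4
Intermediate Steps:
O = 6 (O = Mul(-6, -1) = 6)
c = -2 (c = Add(-2, Mul(0, 4)) = Add(-2, 0) = -2)
Mul(Pow(Add(O, -2), Rational(1, 2)), c) = Mul(Pow(Add(6, -2), Rational(1, 2)), -2) = Mul(Pow(4, Rational(1, 2)), -2) = Mul(2, -2) = -4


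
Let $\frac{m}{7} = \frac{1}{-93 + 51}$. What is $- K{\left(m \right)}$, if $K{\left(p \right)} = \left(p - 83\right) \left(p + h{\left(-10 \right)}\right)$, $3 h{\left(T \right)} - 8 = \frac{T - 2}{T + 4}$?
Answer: $\frac{9481}{36} \approx 263.36$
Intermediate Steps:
$h{\left(T \right)} = \frac{8}{3} + \frac{-2 + T}{3 \left(4 + T\right)}$ ($h{\left(T \right)} = \frac{8}{3} + \frac{\left(T - 2\right) \frac{1}{T + 4}}{3} = \frac{8}{3} + \frac{\left(-2 + T\right) \frac{1}{4 + T}}{3} = \frac{8}{3} + \frac{\frac{1}{4 + T} \left(-2 + T\right)}{3} = \frac{8}{3} + \frac{-2 + T}{3 \left(4 + T\right)}$)
$m = - \frac{1}{6}$ ($m = \frac{7}{-93 + 51} = \frac{7}{-42} = 7 \left(- \frac{1}{42}\right) = - \frac{1}{6} \approx -0.16667$)
$K{\left(p \right)} = \left(-83 + p\right) \left(\frac{10}{3} + p\right)$ ($K{\left(p \right)} = \left(p - 83\right) \left(p + \frac{10 + 3 \left(-10\right)}{4 - 10}\right) = \left(-83 + p\right) \left(p + \frac{10 - 30}{-6}\right) = \left(-83 + p\right) \left(p - - \frac{10}{3}\right) = \left(-83 + p\right) \left(p + \frac{10}{3}\right) = \left(-83 + p\right) \left(\frac{10}{3} + p\right)$)
$- K{\left(m \right)} = - (- \frac{830}{3} + \left(- \frac{1}{6}\right)^{2} - - \frac{239}{18}) = - (- \frac{830}{3} + \frac{1}{36} + \frac{239}{18}) = \left(-1\right) \left(- \frac{9481}{36}\right) = \frac{9481}{36}$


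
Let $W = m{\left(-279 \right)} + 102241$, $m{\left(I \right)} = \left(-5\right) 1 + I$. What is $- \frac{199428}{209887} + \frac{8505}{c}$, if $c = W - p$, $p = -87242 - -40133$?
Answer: $- \frac{27942845313}{31287015542} \approx -0.89311$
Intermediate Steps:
$m{\left(I \right)} = -5 + I$
$W = 101957$ ($W = \left(-5 - 279\right) + 102241 = -284 + 102241 = 101957$)
$p = -47109$ ($p = -87242 + 40133 = -47109$)
$c = 149066$ ($c = 101957 - -47109 = 101957 + 47109 = 149066$)
$- \frac{199428}{209887} + \frac{8505}{c} = - \frac{199428}{209887} + \frac{8505}{149066} = - \frac{27942845313}{31287015542}$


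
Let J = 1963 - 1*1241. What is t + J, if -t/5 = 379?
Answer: -1173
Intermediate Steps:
J = 722 (J = 1963 - 1241 = 722)
t = -1895 (t = -5*379 = -1895)
t + J = -1895 + 722 = -1173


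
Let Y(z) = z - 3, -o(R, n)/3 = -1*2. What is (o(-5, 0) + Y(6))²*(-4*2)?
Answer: -648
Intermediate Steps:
o(R, n) = 6 (o(R, n) = -(-3)*2 = -3*(-2) = 6)
Y(z) = -3 + z
(o(-5, 0) + Y(6))²*(-4*2) = (6 + (-3 + 6))²*(-4*2) = (6 + 3)²*(-8) = 9²*(-8) = 81*(-8) = -648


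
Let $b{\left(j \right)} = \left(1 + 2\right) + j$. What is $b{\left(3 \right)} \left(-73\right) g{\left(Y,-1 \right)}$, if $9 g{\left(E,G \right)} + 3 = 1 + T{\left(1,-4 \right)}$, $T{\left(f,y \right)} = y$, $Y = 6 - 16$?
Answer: $292$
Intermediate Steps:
$Y = -10$ ($Y = 6 - 16 = -10$)
$g{\left(E,G \right)} = - \frac{2}{3}$ ($g{\left(E,G \right)} = - \frac{1}{3} + \frac{1 - 4}{9} = - \frac{1}{3} + \frac{1}{9} \left(-3\right) = - \frac{1}{3} - \frac{1}{3} = - \frac{2}{3}$)
$b{\left(j \right)} = 3 + j$
$b{\left(3 \right)} \left(-73\right) g{\left(Y,-1 \right)} = \left(3 + 3\right) \left(-73\right) \left(- \frac{2}{3}\right) = 6 \left(-73\right) \left(- \frac{2}{3}\right) = \left(-438\right) \left(- \frac{2}{3}\right) = 292$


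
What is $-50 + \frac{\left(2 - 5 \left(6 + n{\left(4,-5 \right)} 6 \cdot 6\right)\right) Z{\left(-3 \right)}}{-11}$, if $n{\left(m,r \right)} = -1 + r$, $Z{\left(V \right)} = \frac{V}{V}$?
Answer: $- \frac{1602}{11} \approx -145.64$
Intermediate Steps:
$Z{\left(V \right)} = 1$
$-50 + \frac{\left(2 - 5 \left(6 + n{\left(4,-5 \right)} 6 \cdot 6\right)\right) Z{\left(-3 \right)}}{-11} = -50 + \frac{\left(2 - 5 \left(6 + \left(-1 - 5\right) 6 \cdot 6\right)\right) 1}{-11} = -50 + \left(2 - 5 \left(6 + \left(-6\right) 6 \cdot 6\right)\right) 1 \left(- \frac{1}{11}\right) = -50 + \left(2 - 5 \left(6 - 216\right)\right) 1 \left(- \frac{1}{11}\right) = -50 + \left(2 - -1050\right) 1 \left(- \frac{1}{11}\right) = -50 + \left(2 + 1050\right) 1 \left(- \frac{1}{11}\right) = -50 + 1052 \cdot 1 \left(- \frac{1}{11}\right) = -50 + 1052 \left(- \frac{1}{11}\right) = -50 - \frac{1052}{11} = - \frac{1602}{11}$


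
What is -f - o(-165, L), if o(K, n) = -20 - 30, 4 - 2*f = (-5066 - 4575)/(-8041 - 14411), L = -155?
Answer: 2165033/44904 ≈ 48.215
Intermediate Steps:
f = 80167/44904 (f = 2 - (-5066 - 4575)/(2*(-8041 - 14411)) = 2 - (-9641)/(2*(-22452)) = 2 - (-9641)*(-1)/(2*22452) = 2 - 1/2*9641/22452 = 2 - 9641/44904 = 80167/44904 ≈ 1.7853)
o(K, n) = -50
-f - o(-165, L) = -1*80167/44904 - 1*(-50) = -80167/44904 + 50 = 2165033/44904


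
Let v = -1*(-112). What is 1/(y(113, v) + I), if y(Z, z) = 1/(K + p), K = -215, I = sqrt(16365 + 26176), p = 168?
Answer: 47/93973068 + 2209*sqrt(42541)/93973068 ≈ 0.0048489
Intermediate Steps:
I = sqrt(42541) ≈ 206.25
v = 112
y(Z, z) = -1/47 (y(Z, z) = 1/(-215 + 168) = 1/(-47) = -1/47)
1/(y(113, v) + I) = 1/(-1/47 + sqrt(42541))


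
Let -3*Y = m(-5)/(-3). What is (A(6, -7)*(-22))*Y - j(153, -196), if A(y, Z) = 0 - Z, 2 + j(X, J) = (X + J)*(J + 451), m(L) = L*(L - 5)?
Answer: 91003/9 ≈ 10111.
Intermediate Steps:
m(L) = L*(-5 + L)
j(X, J) = -2 + (451 + J)*(J + X) (j(X, J) = -2 + (X + J)*(J + 451) = -2 + (J + X)*(451 + J) = -2 + (451 + J)*(J + X))
Y = 50/9 (Y = -(-5*(-5 - 5))/(3*(-3)) = -(-5*(-10))*(-1)/(3*3) = -50*(-1)/(3*3) = -⅓*(-50/3) = 50/9 ≈ 5.5556)
A(y, Z) = -Z
(A(6, -7)*(-22))*Y - j(153, -196) = (-1*(-7)*(-22))*(50/9) - (-2 + (-196)² + 451*(-196) + 451*153 - 196*153) = (7*(-22))*(50/9) - (-2 + 38416 - 88396 + 69003 - 29988) = -154*50/9 - 1*(-10967) = -7700/9 + 10967 = 91003/9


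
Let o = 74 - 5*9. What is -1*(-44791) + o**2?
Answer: 45632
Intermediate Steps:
o = 29 (o = 74 - 45 = 29)
-1*(-44791) + o**2 = -1*(-44791) + 29**2 = 44791 + 841 = 45632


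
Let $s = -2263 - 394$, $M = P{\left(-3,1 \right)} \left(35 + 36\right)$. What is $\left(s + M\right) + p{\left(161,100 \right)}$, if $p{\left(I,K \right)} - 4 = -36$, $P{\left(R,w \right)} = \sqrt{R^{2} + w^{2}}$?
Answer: $-2689 + 71 \sqrt{10} \approx -2464.5$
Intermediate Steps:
$p{\left(I,K \right)} = -32$ ($p{\left(I,K \right)} = 4 - 36 = -32$)
$M = 71 \sqrt{10}$ ($M = \sqrt{\left(-3\right)^{2} + 1^{2}} \left(35 + 36\right) = \sqrt{9 + 1} \cdot 71 = \sqrt{10} \cdot 71 = 71 \sqrt{10} \approx 224.52$)
$s = -2657$
$\left(s + M\right) + p{\left(161,100 \right)} = \left(-2657 + 71 \sqrt{10}\right) - 32 = -2689 + 71 \sqrt{10}$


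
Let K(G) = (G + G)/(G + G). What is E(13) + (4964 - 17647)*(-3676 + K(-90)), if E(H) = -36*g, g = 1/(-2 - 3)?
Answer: 233050161/5 ≈ 4.6610e+7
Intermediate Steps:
K(G) = 1 (K(G) = (2*G)/((2*G)) = (2*G)*(1/(2*G)) = 1)
g = -⅕ (g = 1/(-5) = -⅕ ≈ -0.20000)
E(H) = 36/5 (E(H) = -36*(-⅕) = 36/5)
E(13) + (4964 - 17647)*(-3676 + K(-90)) = 36/5 + (4964 - 17647)*(-3676 + 1) = 36/5 - 12683*(-3675) = 36/5 + 46610025 = 233050161/5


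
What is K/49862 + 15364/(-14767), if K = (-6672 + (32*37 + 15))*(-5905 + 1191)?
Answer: 190109207503/368156077 ≈ 516.38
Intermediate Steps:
K = 25799722 (K = (-6672 + (1184 + 15))*(-4714) = (-6672 + 1199)*(-4714) = -5473*(-4714) = 25799722)
K/49862 + 15364/(-14767) = 25799722/49862 + 15364/(-14767) = 25799722*(1/49862) + 15364*(-1/14767) = 12899861/24931 - 15364/14767 = 190109207503/368156077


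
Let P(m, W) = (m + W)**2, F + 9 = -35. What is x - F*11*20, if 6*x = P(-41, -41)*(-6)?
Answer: 2956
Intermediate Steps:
F = -44 (F = -9 - 35 = -44)
P(m, W) = (W + m)**2
x = -6724 (x = ((-41 - 41)**2*(-6))/6 = ((-82)**2*(-6))/6 = (6724*(-6))/6 = (1/6)*(-40344) = -6724)
x - F*11*20 = -6724 - (-44*11)*20 = -6724 - (-484)*20 = -6724 - 1*(-9680) = -6724 + 9680 = 2956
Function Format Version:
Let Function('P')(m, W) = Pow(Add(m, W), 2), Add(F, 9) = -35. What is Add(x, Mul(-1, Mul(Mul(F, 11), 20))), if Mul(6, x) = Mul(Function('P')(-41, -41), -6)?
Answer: 2956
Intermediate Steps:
F = -44 (F = Add(-9, -35) = -44)
Function('P')(m, W) = Pow(Add(W, m), 2)
x = -6724 (x = Mul(Rational(1, 6), Mul(Pow(Add(-41, -41), 2), -6)) = Mul(Rational(1, 6), Mul(Pow(-82, 2), -6)) = Mul(Rational(1, 6), Mul(6724, -6)) = Mul(Rational(1, 6), -40344) = -6724)
Add(x, Mul(-1, Mul(Mul(F, 11), 20))) = Add(-6724, Mul(-1, Mul(Mul(-44, 11), 20))) = Add(-6724, Mul(-1, Mul(-484, 20))) = Add(-6724, Mul(-1, -9680)) = Add(-6724, 9680) = 2956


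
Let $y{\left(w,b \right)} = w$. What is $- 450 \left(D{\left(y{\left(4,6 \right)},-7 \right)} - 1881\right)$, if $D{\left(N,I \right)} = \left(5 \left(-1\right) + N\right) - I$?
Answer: $843750$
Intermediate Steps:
$D{\left(N,I \right)} = -5 + N - I$ ($D{\left(N,I \right)} = \left(-5 + N\right) - I = -5 + N - I$)
$- 450 \left(D{\left(y{\left(4,6 \right)},-7 \right)} - 1881\right) = - 450 \left(\left(-5 + 4 - -7\right) - 1881\right) = - 450 \left(\left(-5 + 4 + 7\right) - 1881\right) = - 450 \left(6 - 1881\right) = \left(-450\right) \left(-1875\right) = 843750$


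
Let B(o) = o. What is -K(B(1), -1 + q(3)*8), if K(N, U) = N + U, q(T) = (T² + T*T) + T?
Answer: -168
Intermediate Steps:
q(T) = T + 2*T² (q(T) = (T² + T²) + T = 2*T² + T = T + 2*T²)
-K(B(1), -1 + q(3)*8) = -(1 + (-1 + (3*(1 + 2*3))*8)) = -(1 + (-1 + (3*(1 + 6))*8)) = -(1 + (-1 + (3*7)*8)) = -(1 + (-1 + 21*8)) = -(1 + (-1 + 168)) = -(1 + 167) = -1*168 = -168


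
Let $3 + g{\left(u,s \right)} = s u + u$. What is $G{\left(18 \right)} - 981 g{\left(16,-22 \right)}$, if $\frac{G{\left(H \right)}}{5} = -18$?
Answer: $332469$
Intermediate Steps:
$g{\left(u,s \right)} = -3 + u + s u$ ($g{\left(u,s \right)} = -3 + \left(s u + u\right) = -3 + \left(u + s u\right) = -3 + u + s u$)
$G{\left(H \right)} = -90$ ($G{\left(H \right)} = 5 \left(-18\right) = -90$)
$G{\left(18 \right)} - 981 g{\left(16,-22 \right)} = -90 - 981 \left(-3 + 16 - 352\right) = -90 - -332559 = -90 + 332559 = 332469$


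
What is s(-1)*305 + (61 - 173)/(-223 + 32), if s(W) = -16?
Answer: -931968/191 ≈ -4879.4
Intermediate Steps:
s(-1)*305 + (61 - 173)/(-223 + 32) = -16*305 + (61 - 173)/(-223 + 32) = -4880 - 112/(-191) = -4880 - 112*(-1/191) = -4880 + 112/191 = -931968/191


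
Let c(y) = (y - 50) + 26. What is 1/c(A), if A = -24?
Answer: -1/48 ≈ -0.020833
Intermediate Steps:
c(y) = -24 + y (c(y) = (-50 + y) + 26 = -24 + y)
1/c(A) = 1/(-24 - 24) = 1/(-48) = -1/48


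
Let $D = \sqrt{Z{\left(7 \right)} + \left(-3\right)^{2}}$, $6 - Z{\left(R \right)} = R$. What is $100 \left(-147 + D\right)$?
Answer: $-14700 + 200 \sqrt{2} \approx -14417.0$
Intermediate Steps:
$Z{\left(R \right)} = 6 - R$
$D = 2 \sqrt{2}$ ($D = \sqrt{\left(6 - 7\right) + \left(-3\right)^{2}} = \sqrt{\left(6 - 7\right) + 9} = \sqrt{-1 + 9} = \sqrt{8} = 2 \sqrt{2} \approx 2.8284$)
$100 \left(-147 + D\right) = 100 \left(-147 + 2 \sqrt{2}\right) = -14700 + 200 \sqrt{2}$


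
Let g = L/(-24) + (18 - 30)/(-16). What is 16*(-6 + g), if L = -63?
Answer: -42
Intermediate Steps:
g = 27/8 (g = -63/(-24) + (18 - 30)/(-16) = -63*(-1/24) - 12*(-1/16) = 21/8 + ¾ = 27/8 ≈ 3.3750)
16*(-6 + g) = 16*(-6 + 27/8) = 16*(-21/8) = -42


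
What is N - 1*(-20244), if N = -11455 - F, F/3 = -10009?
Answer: 38816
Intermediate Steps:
F = -30027 (F = 3*(-10009) = -30027)
N = 18572 (N = -11455 - 1*(-30027) = -11455 + 30027 = 18572)
N - 1*(-20244) = 18572 - 1*(-20244) = 18572 + 20244 = 38816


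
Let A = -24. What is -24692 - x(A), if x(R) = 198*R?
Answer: -19940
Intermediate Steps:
-24692 - x(A) = -24692 - 198*(-24) = -24692 - 1*(-4752) = -24692 + 4752 = -19940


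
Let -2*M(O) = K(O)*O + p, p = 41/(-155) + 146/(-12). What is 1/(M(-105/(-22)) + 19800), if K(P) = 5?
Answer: 10230/202495523 ≈ 5.0520e-5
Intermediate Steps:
p = -11561/930 (p = 41*(-1/155) + 146*(-1/12) = -41/155 - 73/6 = -11561/930 ≈ -12.431)
M(O) = 11561/1860 - 5*O/2 (M(O) = -(5*O - 11561/930)/2 = -(-11561/930 + 5*O)/2 = 11561/1860 - 5*O/2)
1/(M(-105/(-22)) + 19800) = 1/((11561/1860 - (-525)/(2*(-22))) + 19800) = 1/((11561/1860 - (-525)*(-1)/(2*22)) + 19800) = 1/((11561/1860 - 5/2*105/22) + 19800) = 1/((11561/1860 - 525/44) + 19800) = 1/(-58477/10230 + 19800) = 1/(202495523/10230) = 10230/202495523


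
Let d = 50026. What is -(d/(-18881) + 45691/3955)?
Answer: -664838941/74674355 ≈ -8.9032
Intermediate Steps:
-(d/(-18881) + 45691/3955) = -(50026/(-18881) + 45691/3955) = -(50026*(-1/18881) + 45691*(1/3955)) = -(-50026/18881 + 45691/3955) = -1*664838941/74674355 = -664838941/74674355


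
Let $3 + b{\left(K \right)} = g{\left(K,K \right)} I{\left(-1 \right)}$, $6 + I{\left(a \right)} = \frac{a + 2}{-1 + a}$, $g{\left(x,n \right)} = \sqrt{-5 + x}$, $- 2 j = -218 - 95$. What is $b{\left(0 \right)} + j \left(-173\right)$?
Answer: $- \frac{54155}{2} - \frac{13 i \sqrt{5}}{2} \approx -27078.0 - 14.534 i$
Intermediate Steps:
$j = \frac{313}{2}$ ($j = - \frac{-218 - 95}{2} = \left(- \frac{1}{2}\right) \left(-313\right) = \frac{313}{2} \approx 156.5$)
$I{\left(a \right)} = -6 + \frac{2 + a}{-1 + a}$ ($I{\left(a \right)} = -6 + \frac{a + 2}{-1 + a} = -6 + \frac{2 + a}{-1 + a}$)
$b{\left(K \right)} = -3 - \frac{13 \sqrt{-5 + K}}{2}$ ($b{\left(K \right)} = -3 + \sqrt{-5 + K} \frac{8 - -5}{-1 - 1} = -3 + \sqrt{-5 + K} \frac{8 + 5}{-2} = -3 + \sqrt{-5 + K} \left(\left(- \frac{1}{2}\right) 13\right) = -3 + \sqrt{-5 + K} \left(- \frac{13}{2}\right) = -3 - \frac{13 \sqrt{-5 + K}}{2}$)
$b{\left(0 \right)} + j \left(-173\right) = \left(-3 - \frac{13 \sqrt{-5 + 0}}{2}\right) + \frac{313}{2} \left(-173\right) = \left(-3 - \frac{13 \sqrt{-5}}{2}\right) - \frac{54149}{2} = \left(-3 - \frac{13 i \sqrt{5}}{2}\right) - \frac{54149}{2} = - \frac{54155}{2} - \frac{13 i \sqrt{5}}{2}$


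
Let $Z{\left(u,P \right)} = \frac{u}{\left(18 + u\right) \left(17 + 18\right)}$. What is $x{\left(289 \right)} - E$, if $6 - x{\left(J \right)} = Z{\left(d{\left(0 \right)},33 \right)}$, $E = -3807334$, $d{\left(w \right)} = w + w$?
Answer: $3807340$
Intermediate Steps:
$d{\left(w \right)} = 2 w$
$Z{\left(u,P \right)} = \frac{u}{630 + 35 u}$ ($Z{\left(u,P \right)} = \frac{u}{\left(18 + u\right) 35} = \frac{u}{630 + 35 u}$)
$x{\left(J \right)} = 6$ ($x{\left(J \right)} = 6 - \frac{2 \cdot 0}{35 \left(18 + 2 \cdot 0\right)} = 6 - \frac{1}{35} \cdot 0 \frac{1}{18 + 0} = 6 - \frac{1}{35} \cdot 0 \cdot \frac{1}{18} = 6 - 0 = 6 + 0 = 6$)
$x{\left(289 \right)} - E = 6 - -3807334 = 6 + 3807334 = 3807340$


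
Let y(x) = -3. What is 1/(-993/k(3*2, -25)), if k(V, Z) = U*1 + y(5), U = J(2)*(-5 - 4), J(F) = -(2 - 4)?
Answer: 7/331 ≈ 0.021148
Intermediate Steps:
J(F) = 2 (J(F) = -1*(-2) = 2)
U = -18 (U = 2*(-5 - 4) = 2*(-9) = -18)
k(V, Z) = -21 (k(V, Z) = -18*1 - 3 = -18 - 3 = -21)
1/(-993/k(3*2, -25)) = 1/(-993/(-21)) = 1/(-993*(-1/21)) = 1/(331/7) = 7/331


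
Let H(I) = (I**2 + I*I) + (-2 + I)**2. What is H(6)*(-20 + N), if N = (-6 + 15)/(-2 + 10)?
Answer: -1661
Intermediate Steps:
N = 9/8 ≈ 1.1250
H(I) = (-2 + I)**2 + 2*I**2 (H(I) = (I**2 + I**2) + (-2 + I)**2 = 2*I**2 + (-2 + I)**2 = (-2 + I)**2 + 2*I**2)
H(6)*(-20 + N) = ((-2 + 6)**2 + 2*6**2)*(-20 + 9/8) = (4**2 + 2*36)*(-151/8) = (16 + 72)*(-151/8) = 88*(-151/8) = -1661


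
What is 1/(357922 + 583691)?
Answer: 1/941613 ≈ 1.0620e-6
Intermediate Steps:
1/(357922 + 583691) = 1/941613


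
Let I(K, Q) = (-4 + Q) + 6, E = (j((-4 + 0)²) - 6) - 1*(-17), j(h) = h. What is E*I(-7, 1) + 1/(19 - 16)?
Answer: 244/3 ≈ 81.333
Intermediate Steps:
E = 27 (E = ((-4 + 0)² - 6) - 1*(-17) = ((-4)² - 6) + 17 = (16 - 6) + 17 = 10 + 17 = 27)
I(K, Q) = 2 + Q
E*I(-7, 1) + 1/(19 - 16) = 27*(2 + 1) + 1/(19 - 16) = 27*3 + 1/3 = 81 + ⅓ = 244/3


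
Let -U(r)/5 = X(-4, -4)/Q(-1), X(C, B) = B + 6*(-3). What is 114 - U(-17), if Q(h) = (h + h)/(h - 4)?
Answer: -161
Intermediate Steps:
X(C, B) = -18 + B (X(C, B) = B - 18 = -18 + B)
Q(h) = 2*h/(-4 + h) (Q(h) = (2*h)/(-4 + h) = 2*h/(-4 + h))
U(r) = 275 (U(r) = -5*(-18 - 4)/(2*(-1)/(-4 - 1)) = -(-110)/(2*(-1)/(-5)) = -(-110)/(2*(-1)*(-⅕)) = -(-110)/⅖ = -(-110)*5/2 = -5*(-55) = 275)
114 - U(-17) = 114 - 1*275 = 114 - 275 = -161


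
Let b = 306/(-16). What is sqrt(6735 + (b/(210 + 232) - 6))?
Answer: sqrt(18195099)/52 ≈ 82.030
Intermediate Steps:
b = -153/8 (b = 306*(-1/16) = -153/8 ≈ -19.125)
sqrt(6735 + (b/(210 + 232) - 6)) = sqrt(6735 + (-153/(8*(210 + 232)) - 6)) = sqrt(6735 + (-153/8/442 - 6)) = sqrt(6735 + (-153/8*1/442 - 6)) = sqrt(6735 + (-9/208 - 6)) = sqrt(6735 - 1257/208) = sqrt(1399623/208) = sqrt(18195099)/52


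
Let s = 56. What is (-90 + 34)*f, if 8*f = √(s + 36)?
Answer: -14*√23 ≈ -67.142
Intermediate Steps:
f = √23/4 (f = √(56 + 36)/8 = √92/8 = (2*√23)/8 = √23/4 ≈ 1.1990)
(-90 + 34)*f = (-90 + 34)*(√23/4) = -14*√23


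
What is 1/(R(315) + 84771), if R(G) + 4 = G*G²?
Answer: 1/31340642 ≈ 3.1907e-8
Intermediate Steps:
R(G) = -4 + G³ (R(G) = -4 + G*G² = -4 + G³)
1/(R(315) + 84771) = 1/((-4 + 315³) + 84771) = 1/((-4 + 31255875) + 84771) = 1/(31255871 + 84771) = 1/31340642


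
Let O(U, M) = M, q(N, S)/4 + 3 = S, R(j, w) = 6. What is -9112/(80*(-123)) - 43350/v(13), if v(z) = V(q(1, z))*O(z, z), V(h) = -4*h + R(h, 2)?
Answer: 27800389/1231230 ≈ 22.579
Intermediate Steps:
q(N, S) = -12 + 4*S
V(h) = 6 - 4*h (V(h) = -4*h + 6 = 6 - 4*h)
v(z) = z*(54 - 16*z) (v(z) = (6 - 4*(-12 + 4*z))*z = (6 + (48 - 16*z))*z = (54 - 16*z)*z = z*(54 - 16*z))
-9112/(80*(-123)) - 43350/v(13) = -9112/(80*(-123)) - 43350*1/(26*(27 - 8*13)) = -9112/(-9840) - 43350*1/(26*(27 - 104)) = -9112*(-1/9840) - 43350/(2*13*(-77)) = 1139/1230 - 43350/(-2002) = 1139/1230 - 43350*(-1/2002) = 1139/1230 + 21675/1001 = 27800389/1231230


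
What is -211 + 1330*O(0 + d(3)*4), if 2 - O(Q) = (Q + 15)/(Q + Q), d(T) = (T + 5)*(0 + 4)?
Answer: 218377/128 ≈ 1706.1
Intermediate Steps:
d(T) = 20 + 4*T (d(T) = (5 + T)*4 = 20 + 4*T)
O(Q) = 2 - (15 + Q)/(2*Q) (O(Q) = 2 - (Q + 15)/(Q + Q) = 2 - (15 + Q)/(2*Q))
-211 + 1330*O(0 + d(3)*4) = -211 + 1330*(3*(-5 + (0 + (20 + 4*3)*4))/(2*(0 + (20 + 4*3)*4))) = -211 + 1330*(3*(-5 + (0 + (20 + 12)*4))/(2*(0 + (20 + 12)*4))) = -211 + 1330*(3*(-5 + (0 + 32*4))/(2*(0 + 32*4))) = -211 + 1330*(3*(-5 + (0 + 128))/(2*(0 + 128))) = -211 + 1330*((3/2)*(-5 + 128)/128) = -211 + 1330*((3/2)*(1/128)*123) = -211 + 1330*(369/256) = -211 + 245385/128 = 218377/128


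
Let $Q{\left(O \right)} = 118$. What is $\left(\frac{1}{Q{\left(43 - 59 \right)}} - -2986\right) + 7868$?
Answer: $\frac{1280773}{118} \approx 10854.0$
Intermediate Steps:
$\left(\frac{1}{Q{\left(43 - 59 \right)}} - -2986\right) + 7868 = \left(\frac{1}{118} - -2986\right) + 7868 = \left(\frac{1}{118} + \left(-2098 + 5084\right)\right) + 7868 = \left(\frac{1}{118} + 2986\right) + 7868 = \frac{352349}{118} + 7868 = \frac{1280773}{118}$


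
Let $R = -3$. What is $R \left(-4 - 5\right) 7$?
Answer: $189$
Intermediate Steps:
$R \left(-4 - 5\right) 7 = - 3 \left(-4 - 5\right) 7 = \left(-3\right) \left(-9\right) 7 = 27 \cdot 7 = 189$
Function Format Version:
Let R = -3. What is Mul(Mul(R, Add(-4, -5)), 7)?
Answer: 189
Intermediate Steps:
Mul(Mul(R, Add(-4, -5)), 7) = Mul(Mul(-3, Add(-4, -5)), 7) = Mul(Mul(-3, -9), 7) = Mul(27, 7) = 189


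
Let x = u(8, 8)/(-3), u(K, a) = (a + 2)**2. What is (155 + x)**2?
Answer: 133225/9 ≈ 14803.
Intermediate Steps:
u(K, a) = (2 + a)**2
x = -100/3 (x = (2 + 8)**2/(-3) = 10**2*(-1/3) = 100*(-1/3) = -100/3 ≈ -33.333)
(155 + x)**2 = (155 - 100/3)**2 = (365/3)**2 = 133225/9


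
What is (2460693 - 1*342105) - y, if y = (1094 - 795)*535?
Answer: 1958623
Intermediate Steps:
y = 159965 (y = 299*535 = 159965)
(2460693 - 1*342105) - y = (2460693 - 1*342105) - 1*159965 = (2460693 - 342105) - 159965 = 2118588 - 159965 = 1958623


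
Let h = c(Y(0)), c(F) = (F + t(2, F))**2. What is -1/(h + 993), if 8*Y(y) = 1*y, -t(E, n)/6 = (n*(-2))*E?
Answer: -1/993 ≈ -0.0010071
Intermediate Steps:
t(E, n) = 12*E*n (t(E, n) = -6*n*(-2)*E = -6*(-2*n)*E = -(-12)*E*n = 12*E*n)
Y(y) = y/8 (Y(y) = (1*y)/8 = y/8)
c(F) = 625*F**2 (c(F) = (F + 12*2*F)**2 = (F + 24*F)**2 = (25*F)**2 = 625*F**2)
h = 0 (h = 625*((1/8)*0)**2 = 625*0**2 = 625*0 = 0)
-1/(h + 993) = -1/(0 + 993) = -1/993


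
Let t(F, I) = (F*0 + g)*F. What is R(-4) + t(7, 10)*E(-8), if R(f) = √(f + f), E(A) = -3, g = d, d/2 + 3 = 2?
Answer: 42 + 2*I*√2 ≈ 42.0 + 2.8284*I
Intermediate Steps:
d = -2 (d = -6 + 2*2 = -6 + 4 = -2)
g = -2
R(f) = √2*√f (R(f) = √(2*f) = √2*√f)
t(F, I) = -2*F (t(F, I) = (F*0 - 2)*F = (0 - 2)*F = -2*F)
R(-4) + t(7, 10)*E(-8) = √2*√(-4) - 2*7*(-3) = √2*(2*I) - 14*(-3) = 2*I*√2 + 42 = 42 + 2*I*√2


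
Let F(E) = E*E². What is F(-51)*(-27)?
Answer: 3581577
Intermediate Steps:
F(E) = E³
F(-51)*(-27) = (-51)³*(-27) = -132651*(-27) = 3581577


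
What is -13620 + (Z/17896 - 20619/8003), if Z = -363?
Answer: -1951051293273/143221688 ≈ -13623.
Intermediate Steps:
-13620 + (Z/17896 - 20619/8003) = -13620 + (-363/17896 - 20619/8003) = -13620 - 371902713/143221688 = -1951051293273/143221688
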